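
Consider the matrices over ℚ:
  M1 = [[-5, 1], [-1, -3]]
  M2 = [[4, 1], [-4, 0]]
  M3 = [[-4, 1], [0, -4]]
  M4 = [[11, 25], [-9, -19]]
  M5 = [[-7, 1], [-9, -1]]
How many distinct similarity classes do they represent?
Characteristic polynomials: χ_{M1} = (x + 4)^2, χ_{M2} = (x - 2)^2, χ_{M3} = (x + 4)^2, χ_{M4} = (x + 4)^2, χ_{M5} = (x + 4)^2.

{M1, M3, M4, M5}: invariant factors (x + 4)^2.

{M2}: invariant factors (x - 2)^2.

Matrices are similar if and only if their invariant-factor lists agree; the partition into similarity classes is {M1, M3, M4, M5}, {M2}.

2 classes: {M1, M3, M4, M5}, {M2}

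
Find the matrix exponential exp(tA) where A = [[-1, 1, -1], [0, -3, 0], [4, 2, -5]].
e^{tA} = [[(2*t + 1)*e^{-3*t}, t*e^{-3*t}, -t*e^{-3*t}], [0, e^{-3*t}, 0], [4*t*e^{-3*t}, 2*t*e^{-3*t}, (1 - 2*t)*e^{-3*t}]]

A has Jordan form J = [[-3, 1, 0], [0, -3, 0], [0, 0, -3]] with A = PJP^{-1}, so e^{tA} = P e^{tJ} P^{-1}.

For a Jordan block J_k(λ), e^{tJ_k(λ)} = e^{λt} · (I + tN + t^2 N^2/2! + ... + t^{k-1} N^{k-1}/(k-1)!) where N is the nilpotent superdiagonal part.

Assembling the blocks and conjugating back gives the entries of e^{tA} as shown above.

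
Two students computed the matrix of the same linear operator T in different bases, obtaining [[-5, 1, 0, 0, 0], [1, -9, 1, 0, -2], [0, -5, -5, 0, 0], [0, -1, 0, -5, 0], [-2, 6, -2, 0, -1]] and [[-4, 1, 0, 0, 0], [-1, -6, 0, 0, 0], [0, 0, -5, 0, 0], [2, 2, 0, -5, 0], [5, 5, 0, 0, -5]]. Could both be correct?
Both have characteristic polynomial (x + 5)^5, but the minimal polynomial of A is (x + 5)^3 while the minimal polynomial of B is (x + 5)^2. The minimal polynomial is a similarity invariant, so A and B are not similar.

No.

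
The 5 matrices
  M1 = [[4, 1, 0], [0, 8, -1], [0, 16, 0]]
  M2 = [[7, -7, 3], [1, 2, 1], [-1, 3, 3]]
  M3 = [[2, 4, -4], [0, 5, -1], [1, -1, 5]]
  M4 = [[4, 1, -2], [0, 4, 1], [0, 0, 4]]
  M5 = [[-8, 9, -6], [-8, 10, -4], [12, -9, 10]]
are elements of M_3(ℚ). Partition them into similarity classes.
Characteristic polynomials: χ_{M1} = (x - 4)^3, χ_{M2} = (x - 4)^3, χ_{M3} = (x - 4)^3, χ_{M4} = (x - 4)^3, χ_{M5} = (x - 4)^3.

{M1, M2, M3, M4}: invariant factors (x - 4)^3.

{M5}: invariant factors x - 4, (x - 4)^2.

Matrices are similar if and only if their invariant-factor lists agree; the partition into similarity classes is {M1, M2, M3, M4}, {M5}.

2 classes: {M1, M2, M3, M4}, {M5}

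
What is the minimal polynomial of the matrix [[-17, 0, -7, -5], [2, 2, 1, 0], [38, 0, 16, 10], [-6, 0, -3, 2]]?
The characteristic polynomial factors as (x - 2)^3(x + 3). The minimal polynomial is ∏(x - λ)^{k_λ} where k_λ is the size of the largest Jordan block at λ.

For λ = -3: rank(A + 3I) = 3, and the largest Jordan block has size 1 (the smallest k with rank((A + 3I)^k) = rank((A + 3I)^(k+1))).
For λ = 2: rank(A - 2I) = 2, and the largest Jordan block has size 2 (the smallest k with rank((A - 2I)^k) = rank((A - 2I)^(k+1))).

So m_A(x) = (x - 2)^2(x + 3).

m_A(x) = (x - 2)^2(x + 3)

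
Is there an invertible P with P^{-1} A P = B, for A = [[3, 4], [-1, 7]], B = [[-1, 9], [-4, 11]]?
Yes.

Two matrices over a field are similar if and only if they have the same invariant factors.

Both A and B have characteristic polynomial (x - 5)^2 and minimal polynomial (x - 5)^2. Computing further, both have invariant factors (x - 5)^2. Hence A and B are similar.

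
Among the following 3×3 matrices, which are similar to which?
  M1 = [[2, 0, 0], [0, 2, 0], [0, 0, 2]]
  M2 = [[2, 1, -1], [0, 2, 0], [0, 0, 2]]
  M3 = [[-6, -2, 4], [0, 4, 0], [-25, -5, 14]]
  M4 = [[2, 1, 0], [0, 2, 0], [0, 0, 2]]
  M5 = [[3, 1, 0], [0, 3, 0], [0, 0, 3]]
4 classes: {M1}, {M2, M4}, {M3}, {M5}

Characteristic polynomials: χ_{M1} = (x - 2)^3, χ_{M2} = (x - 2)^3, χ_{M3} = (x - 4)^3, χ_{M4} = (x - 2)^3, χ_{M5} = (x - 3)^3.

{M1}: invariant factors x - 2, x - 2, x - 2.

{M2, M4}: invariant factors x - 2, (x - 2)^2.

{M3}: invariant factors x - 4, (x - 4)^2.

{M5}: invariant factors x - 3, (x - 3)^2.

Matrices are similar if and only if their invariant-factor lists agree; the partition into similarity classes is {M1}, {M2, M4}, {M3}, {M5}.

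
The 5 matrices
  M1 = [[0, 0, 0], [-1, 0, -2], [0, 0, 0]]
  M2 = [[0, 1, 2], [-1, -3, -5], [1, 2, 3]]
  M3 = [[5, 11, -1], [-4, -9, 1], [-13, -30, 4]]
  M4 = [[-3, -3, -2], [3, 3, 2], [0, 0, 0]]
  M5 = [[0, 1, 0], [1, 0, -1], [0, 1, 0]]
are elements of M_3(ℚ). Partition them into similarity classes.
Characteristic polynomials: χ_{M1} = x^3, χ_{M2} = x^3, χ_{M3} = x^3, χ_{M4} = x^3, χ_{M5} = x^3.

{M1, M4}: invariant factors x, x^2.

{M2, M3, M5}: invariant factors x^3.

Matrices are similar if and only if their invariant-factor lists agree; the partition into similarity classes is {M1, M4}, {M2, M3, M5}.

2 classes: {M1, M4}, {M2, M3, M5}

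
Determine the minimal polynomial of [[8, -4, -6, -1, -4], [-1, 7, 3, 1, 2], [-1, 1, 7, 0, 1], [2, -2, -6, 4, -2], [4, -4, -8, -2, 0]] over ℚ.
m_A(x) = (x - 6)^3(x - 4)^2

The characteristic polynomial factors as (x - 6)^3(x - 4)^2. The minimal polynomial is ∏(x - λ)^{k_λ} where k_λ is the size of the largest Jordan block at λ.

For λ = 4: rank(A - 4I) = 4, and the largest Jordan block has size 2 (the smallest k with rank((A - 4I)^k) = rank((A - 4I)^(k+1))).
For λ = 6: rank(A - 6I) = 4, and the largest Jordan block has size 3 (the smallest k with rank((A - 6I)^k) = rank((A - 6I)^(k+1))).

So m_A(x) = (x - 6)^3(x - 4)^2.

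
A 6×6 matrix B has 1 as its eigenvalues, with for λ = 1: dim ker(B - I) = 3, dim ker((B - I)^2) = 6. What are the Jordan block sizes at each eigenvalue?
Jordan blocks: (1, 2), (1, 2), (1, 2)

λ = 1: successive nullity increments [3, 3] count blocks of size ≥ k; block sizes are [2, 2, 2].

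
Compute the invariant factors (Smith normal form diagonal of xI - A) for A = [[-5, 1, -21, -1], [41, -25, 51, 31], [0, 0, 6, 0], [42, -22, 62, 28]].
The Jordan structure of A has elementary divisors (x + 4)^2, (x - 6), (x - 6). Arranging the block sizes at each eigenvalue in decreasing order and taking row products gives the invariant factors.

Invariant factors (smallest first, each dividing the next): x - 6, (x - 6)(x + 4)^2.

Check: the last factor (x - 6)(x + 4)^2 is the minimal polynomial, and the product (x - 6)^2(x + 4)^2 is the characteristic polynomial.

x - 6, (x - 6)(x + 4)^2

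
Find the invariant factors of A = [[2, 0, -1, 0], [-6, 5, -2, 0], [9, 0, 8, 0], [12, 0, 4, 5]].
x - 5, x - 5, (x - 5)^2

The Jordan structure of A has elementary divisors (x - 5)^2, (x - 5), (x - 5). Arranging the block sizes at each eigenvalue in decreasing order and taking row products gives the invariant factors.

Invariant factors (smallest first, each dividing the next): x - 5, x - 5, (x - 5)^2.

Check: the last factor (x - 5)^2 is the minimal polynomial, and the product (x - 5)^4 is the characteristic polynomial.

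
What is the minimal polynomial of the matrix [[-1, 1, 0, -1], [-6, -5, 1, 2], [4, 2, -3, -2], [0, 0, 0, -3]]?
The characteristic polynomial factors as (x + 3)^4. The minimal polynomial is ∏(x - λ)^{k_λ} where k_λ is the size of the largest Jordan block at λ.

For λ = -3: rank(A + 3I) = 2, and the largest Jordan block has size 3 (the smallest k with rank((A + 3I)^k) = rank((A + 3I)^(k+1))).

So m_A(x) = (x + 3)^3.

m_A(x) = (x + 3)^3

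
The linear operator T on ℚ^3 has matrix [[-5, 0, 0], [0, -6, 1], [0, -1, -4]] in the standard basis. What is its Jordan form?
The characteristic polynomial is det(xI - A) = (x + 5)^3, so the eigenvalues are -5 (algebraic multiplicity 3).

For λ = -5: rank(A + 5I) = 1, rank((A + 5I)^2) = 0. The eigenspace has dimension 3 - 1 = 2, so there are 2 Jordan blocks; the rank sequence gives block sizes [2, 1].

Assembling the blocks gives the Jordan form J above.

J = [[-5, 1, 0], [0, -5, 0], [0, 0, -5]]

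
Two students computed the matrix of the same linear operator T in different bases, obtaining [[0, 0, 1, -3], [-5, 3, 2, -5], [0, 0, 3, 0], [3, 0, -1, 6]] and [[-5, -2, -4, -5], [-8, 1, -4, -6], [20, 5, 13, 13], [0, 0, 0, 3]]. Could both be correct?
Yes.

Two matrices over a field are similar if and only if they have the same invariant factors.

Both A and B have characteristic polynomial (x - 3)^4 and minimal polynomial (x - 3)^2. Computing further, both have invariant factors (x - 3)^2, (x - 3)^2. Hence A and B are similar.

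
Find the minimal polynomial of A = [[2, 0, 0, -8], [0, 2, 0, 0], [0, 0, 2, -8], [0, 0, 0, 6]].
The characteristic polynomial factors as (x - 6)(x - 2)^3. The minimal polynomial is ∏(x - λ)^{k_λ} where k_λ is the size of the largest Jordan block at λ.

For λ = 2: rank(A - 2I) = 1, and the largest Jordan block has size 1 (the smallest k with rank((A - 2I)^k) = rank((A - 2I)^(k+1))).
For λ = 6: rank(A - 6I) = 3, and the largest Jordan block has size 1 (the smallest k with rank((A - 6I)^k) = rank((A - 6I)^(k+1))).

So m_A(x) = (x - 6)(x - 2).

m_A(x) = (x - 6)(x - 2)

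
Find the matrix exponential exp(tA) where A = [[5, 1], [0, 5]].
A has Jordan form J = [[5, 1], [0, 5]] with A = PJP^{-1}, so e^{tA} = P e^{tJ} P^{-1}.

For a Jordan block J_k(λ), e^{tJ_k(λ)} = e^{λt} · (I + tN + t^2 N^2/2! + ... + t^{k-1} N^{k-1}/(k-1)!) where N is the nilpotent superdiagonal part.

Assembling the blocks and conjugating back gives the entries of e^{tA} as shown above.

e^{tA} = [[e^{5*t}, t*e^{5*t}], [0, e^{5*t}]]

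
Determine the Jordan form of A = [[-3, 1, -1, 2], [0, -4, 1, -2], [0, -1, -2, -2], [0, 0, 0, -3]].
The characteristic polynomial is det(xI - A) = (x + 3)^4, so the eigenvalues are -3 (algebraic multiplicity 4).

For λ = -3: rank(A + 3I) = 1, rank((A + 3I)^2) = 0. The eigenspace has dimension 4 - 1 = 3, so there are 3 Jordan blocks; the rank sequence gives block sizes [2, 1, 1].

Assembling the blocks gives the Jordan form J above.

J = [[-3, 1, 0, 0], [0, -3, 0, 0], [0, 0, -3, 0], [0, 0, 0, -3]]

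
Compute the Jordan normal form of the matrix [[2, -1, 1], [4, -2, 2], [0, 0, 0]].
The characteristic polynomial is det(xI - A) = x^3, so the eigenvalues are 0 (algebraic multiplicity 3).

For λ = 0: rank(A) = 1, rank(A^2) = 0. The eigenspace has dimension 3 - 1 = 2, so there are 2 Jordan blocks; the rank sequence gives block sizes [2, 1].

Assembling the blocks gives the Jordan form J above.

J = [[0, 1, 0], [0, 0, 0], [0, 0, 0]]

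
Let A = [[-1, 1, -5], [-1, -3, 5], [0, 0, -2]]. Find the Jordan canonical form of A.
The characteristic polynomial is det(xI - A) = (x + 2)^3, so the eigenvalues are -2 (algebraic multiplicity 3).

For λ = -2: rank(A + 2I) = 1, rank((A + 2I)^2) = 0. The eigenspace has dimension 3 - 1 = 2, so there are 2 Jordan blocks; the rank sequence gives block sizes [2, 1].

Assembling the blocks gives the Jordan form J above.

J = [[-2, 1, 0], [0, -2, 0], [0, 0, -2]]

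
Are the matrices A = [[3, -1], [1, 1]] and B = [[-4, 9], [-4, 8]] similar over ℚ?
Yes.

Two matrices over a field are similar if and only if they have the same invariant factors.

Both A and B have characteristic polynomial (x - 2)^2 and minimal polynomial (x - 2)^2. Computing further, both have invariant factors (x - 2)^2. Hence A and B are similar.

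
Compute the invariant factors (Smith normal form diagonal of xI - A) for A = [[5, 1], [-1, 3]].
(x - 4)^2

The Jordan structure of A has elementary divisors (x - 4)^2. Arranging the block sizes at each eigenvalue in decreasing order and taking row products gives the invariant factors.

Invariant factors (smallest first, each dividing the next): (x - 4)^2.

Check: the last factor (x - 4)^2 is the minimal polynomial, and the product (x - 4)^2 is the characteristic polynomial.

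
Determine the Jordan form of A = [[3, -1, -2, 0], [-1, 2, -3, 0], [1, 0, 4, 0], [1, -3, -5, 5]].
The characteristic polynomial is det(xI - A) = (x - 5)(x - 3)^3, so the eigenvalues are 3 (algebraic multiplicity 3), 5 (algebraic multiplicity 1).

For λ = 3: rank(A - 3I) = 3, rank((A - 3I)^2) = 2, rank((A - 3I)^3) = 1. The eigenspace has dimension 4 - 3 = 1, so there is 1 Jordan block; the rank sequence gives block sizes [3].

For λ = 5: algebraic multiplicity 1 gives one 1×1 block.

Assembling the blocks gives the Jordan form J above.

J = [[3, 1, 0, 0], [0, 3, 1, 0], [0, 0, 3, 0], [0, 0, 0, 5]]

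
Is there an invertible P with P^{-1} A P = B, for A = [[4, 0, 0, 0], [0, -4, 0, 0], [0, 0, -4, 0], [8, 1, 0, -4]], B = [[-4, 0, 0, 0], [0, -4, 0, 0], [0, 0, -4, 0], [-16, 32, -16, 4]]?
No.

Both have characteristic polynomial (x - 4)(x + 4)^3, but the minimal polynomial of A is (x - 4)(x + 4)^2 while the minimal polynomial of B is (x - 4)(x + 4). The minimal polynomial is a similarity invariant, so A and B are not similar.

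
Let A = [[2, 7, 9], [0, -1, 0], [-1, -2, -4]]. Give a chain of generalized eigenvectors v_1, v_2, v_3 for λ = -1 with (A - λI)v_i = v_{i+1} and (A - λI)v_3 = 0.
We seek v_1 ∈ ker((A + I)^3) \ ker((A + I)^2), then set v_{i+1} = (A + I) v_i.

One such chain is v_1 = [[0, 1, -1]]^T, v_2 = [[-2, 0, 1]]^T, v_3 = [[3, 0, -1]]^T. Check: (A + I) v_3 = [[0, 0, 0]]^T = 0.

v_1 = [[0, 1, -1]]^T, v_2 = [[-2, 0, 1]]^T, v_3 = [[3, 0, -1]]^T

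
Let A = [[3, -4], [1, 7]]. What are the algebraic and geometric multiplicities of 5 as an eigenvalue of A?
algebraic multiplicity 2, geometric multiplicity 1

The characteristic polynomial is (x - 5)^2, so the factor x - 5 appears with exponent 2: the algebraic multiplicity is 2.

rank(A - 5I) = 1, so the eigenspace has dimension 2 - 1 = 1: the geometric multiplicity is 1.

Since 1 < 2, A is not diagonalizable.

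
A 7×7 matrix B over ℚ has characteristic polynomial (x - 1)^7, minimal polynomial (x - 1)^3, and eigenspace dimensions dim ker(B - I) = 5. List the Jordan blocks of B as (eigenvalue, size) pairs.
λ = 1: algebraic multiplicity 7 (exponent in χ_B), largest block size 3 (exponent in m_B), 5 blocks (geometric multiplicity). These force block sizes [3, 1, 1, 1, 1].

Jordan blocks: (1, 3), (1, 1), (1, 1), (1, 1), (1, 1)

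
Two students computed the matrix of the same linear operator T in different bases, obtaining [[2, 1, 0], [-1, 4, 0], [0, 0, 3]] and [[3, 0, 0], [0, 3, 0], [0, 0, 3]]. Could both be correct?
Both have characteristic polynomial (x - 3)^3, but the minimal polynomial of A is (x - 3)^2 while the minimal polynomial of B is x - 3. The minimal polynomial is a similarity invariant, so A and B are not similar.

No.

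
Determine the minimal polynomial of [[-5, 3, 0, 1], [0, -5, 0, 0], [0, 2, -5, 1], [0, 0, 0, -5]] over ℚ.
The characteristic polynomial factors as (x + 5)^4. The minimal polynomial is ∏(x - λ)^{k_λ} where k_λ is the size of the largest Jordan block at λ.

For λ = -5: rank(A + 5I) = 2, and the largest Jordan block has size 2 (the smallest k with rank((A + 5I)^k) = rank((A + 5I)^(k+1))).

So m_A(x) = (x + 5)^2.

m_A(x) = (x + 5)^2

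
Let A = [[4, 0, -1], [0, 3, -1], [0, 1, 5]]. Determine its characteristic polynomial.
xI - A = [[x - 4, 0, 1], [0, x - 3, 1], [0, -1, x - 5]].

Expanding det(xI - A) along the first row:
det(xI - A) = + (x - 4)·det([[x - 3, 1], [-1, x - 5]]) - (0)·det([[0, 1], [0, x - 5]]) + (1)·det([[0, x - 3], [0, -1]]).

Evaluating gives χ_A(x) = x^3 - 12x^2 + 48x - 64 = (x - 4)^3.

χ_A(x) = (x - 4)^3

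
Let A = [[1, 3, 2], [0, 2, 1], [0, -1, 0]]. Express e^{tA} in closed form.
A has Jordan form J = [[1, 1, 0], [0, 1, 1], [0, 0, 1]] with A = PJP^{-1}, so e^{tA} = P e^{tJ} P^{-1}.

For a Jordan block J_k(λ), e^{tJ_k(λ)} = e^{λt} · (I + tN + t^2 N^2/2! + ... + t^{k-1} N^{k-1}/(k-1)!) where N is the nilpotent superdiagonal part.

Assembling the blocks and conjugating back gives the entries of e^{tA} as shown above.

e^{tA} = [[e^{t}, t*(t + 6)*e^{t}/2, t*(t + 4)*e^{t}/2], [0, (t + 1)*e^{t}, t*e^{t}], [0, -t*e^{t}, (1 - t)*e^{t}]]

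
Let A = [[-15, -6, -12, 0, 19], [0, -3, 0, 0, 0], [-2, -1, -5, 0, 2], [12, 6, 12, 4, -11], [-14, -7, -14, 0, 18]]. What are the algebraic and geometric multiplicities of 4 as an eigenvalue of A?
The characteristic polynomial is (x - 4)^2(x + 3)^3, so the factor x - 4 appears with exponent 2: the algebraic multiplicity is 2.

rank(A - 4I) = 4, so the eigenspace has dimension 5 - 4 = 1: the geometric multiplicity is 1.

Since 1 < 2, A is not diagonalizable.

algebraic multiplicity 2, geometric multiplicity 1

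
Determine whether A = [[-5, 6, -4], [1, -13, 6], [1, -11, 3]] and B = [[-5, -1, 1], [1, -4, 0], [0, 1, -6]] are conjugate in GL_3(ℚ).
Two matrices over a field are similar if and only if they have the same invariant factors.

Both A and B have characteristic polynomial (x + 5)^3 and minimal polynomial (x + 5)^3. Computing further, both have invariant factors (x + 5)^3. Hence A and B are similar.

Yes.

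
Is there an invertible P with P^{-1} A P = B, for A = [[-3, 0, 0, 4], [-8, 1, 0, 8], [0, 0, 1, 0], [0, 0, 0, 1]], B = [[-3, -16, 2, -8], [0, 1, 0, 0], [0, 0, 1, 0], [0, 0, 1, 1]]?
Both have characteristic polynomial (x - 1)^3(x + 3), but the minimal polynomial of A is (x - 1)(x + 3) while the minimal polynomial of B is (x - 1)^2(x + 3). The minimal polynomial is a similarity invariant, so A and B are not similar.

No.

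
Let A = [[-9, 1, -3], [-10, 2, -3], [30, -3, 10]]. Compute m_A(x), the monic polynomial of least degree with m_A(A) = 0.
The characteristic polynomial factors as (x - 1)^3. The minimal polynomial is ∏(x - λ)^{k_λ} where k_λ is the size of the largest Jordan block at λ.

For λ = 1: rank(A - I) = 1, and the largest Jordan block has size 2 (the smallest k with rank((A - I)^k) = rank((A - I)^(k+1))).

So m_A(x) = (x - 1)^2.

m_A(x) = (x - 1)^2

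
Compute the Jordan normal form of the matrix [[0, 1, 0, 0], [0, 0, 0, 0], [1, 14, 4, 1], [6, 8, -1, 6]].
J = [[0, 1, 0, 0], [0, 0, 0, 0], [0, 0, 5, 1], [0, 0, 0, 5]]

The characteristic polynomial is det(xI - A) = x^2(x - 5)^2, so the eigenvalues are 0 (algebraic multiplicity 2), 5 (algebraic multiplicity 2).

For λ = 0: rank(A) = 3, rank(A^2) = 2. The eigenspace has dimension 4 - 3 = 1, so there is 1 Jordan block; the rank sequence gives block sizes [2].

For λ = 5: rank(A - 5I) = 3, rank((A - 5I)^2) = 2. The eigenspace has dimension 4 - 3 = 1, so there is 1 Jordan block; the rank sequence gives block sizes [2].

Assembling the blocks gives the Jordan form J above.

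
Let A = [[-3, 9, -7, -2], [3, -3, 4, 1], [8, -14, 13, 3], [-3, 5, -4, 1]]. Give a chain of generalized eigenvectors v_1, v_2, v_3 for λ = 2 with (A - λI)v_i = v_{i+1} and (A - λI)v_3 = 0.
We seek v_1 ∈ ker((A - 2I)^3) \ ker((A - 2I)^2), then set v_{i+1} = (A - 2I) v_i.

One such chain is v_1 = [[2, 1, 0, 0]]^T, v_2 = [[-1, 1, 2, -1]]^T, v_3 = [[2, -1, -3, 1]]^T. Check: (A - 2I) v_3 = [[0, 0, 0, 0]]^T = 0.

v_1 = [[2, 1, 0, 0]]^T, v_2 = [[-1, 1, 2, -1]]^T, v_3 = [[2, -1, -3, 1]]^T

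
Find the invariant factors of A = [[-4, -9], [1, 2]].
The Jordan structure of A has elementary divisors (x + 1)^2. Arranging the block sizes at each eigenvalue in decreasing order and taking row products gives the invariant factors.

Invariant factors (smallest first, each dividing the next): (x + 1)^2.

Check: the last factor (x + 1)^2 is the minimal polynomial, and the product (x + 1)^2 is the characteristic polynomial.

(x + 1)^2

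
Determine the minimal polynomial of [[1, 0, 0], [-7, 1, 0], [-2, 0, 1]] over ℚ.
The characteristic polynomial factors as (x - 1)^3. The minimal polynomial is ∏(x - λ)^{k_λ} where k_λ is the size of the largest Jordan block at λ.

For λ = 1: rank(A - I) = 1, and the largest Jordan block has size 2 (the smallest k with rank((A - I)^k) = rank((A - I)^(k+1))).

So m_A(x) = (x - 1)^2.

m_A(x) = (x - 1)^2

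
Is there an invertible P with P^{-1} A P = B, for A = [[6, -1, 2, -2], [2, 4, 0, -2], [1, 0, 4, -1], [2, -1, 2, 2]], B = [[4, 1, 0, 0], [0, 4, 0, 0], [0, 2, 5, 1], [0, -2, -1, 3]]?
Yes.

Two matrices over a field are similar if and only if they have the same invariant factors.

Both A and B have characteristic polynomial (x - 4)^4 and minimal polynomial (x - 4)^2. Computing further, both have invariant factors (x - 4)^2, (x - 4)^2. Hence A and B are similar.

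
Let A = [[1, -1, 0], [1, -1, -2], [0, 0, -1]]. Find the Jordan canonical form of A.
J = [[-1, 0, 0], [0, 0, 1], [0, 0, 0]]

The characteristic polynomial is det(xI - A) = x^2(x + 1), so the eigenvalues are -1 (algebraic multiplicity 1), 0 (algebraic multiplicity 2).

For λ = -1: algebraic multiplicity 1 gives one 1×1 block.

For λ = 0: rank(A) = 2, rank(A^2) = 1. The eigenspace has dimension 3 - 2 = 1, so there is 1 Jordan block; the rank sequence gives block sizes [2].

Assembling the blocks gives the Jordan form J above.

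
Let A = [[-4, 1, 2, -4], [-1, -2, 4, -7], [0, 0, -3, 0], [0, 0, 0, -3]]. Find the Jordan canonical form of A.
J = [[-3, 1, 0, 0], [0, -3, 1, 0], [0, 0, -3, 0], [0, 0, 0, -3]]

The characteristic polynomial is det(xI - A) = (x + 3)^4, so the eigenvalues are -3 (algebraic multiplicity 4).

For λ = -3: rank(A + 3I) = 2, rank((A + 3I)^2) = 1, rank((A + 3I)^3) = 0. The eigenspace has dimension 4 - 2 = 2, so there are 2 Jordan blocks; the rank sequence gives block sizes [3, 1].

Assembling the blocks gives the Jordan form J above.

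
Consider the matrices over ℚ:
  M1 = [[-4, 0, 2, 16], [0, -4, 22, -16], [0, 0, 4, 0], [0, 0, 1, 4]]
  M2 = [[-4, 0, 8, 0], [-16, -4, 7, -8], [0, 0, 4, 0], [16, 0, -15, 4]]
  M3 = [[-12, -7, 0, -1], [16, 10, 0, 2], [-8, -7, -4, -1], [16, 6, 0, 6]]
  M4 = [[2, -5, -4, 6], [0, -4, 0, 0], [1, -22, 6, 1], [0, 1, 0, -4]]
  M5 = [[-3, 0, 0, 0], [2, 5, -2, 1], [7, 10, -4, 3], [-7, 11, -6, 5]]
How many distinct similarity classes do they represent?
Characteristic polynomials: χ_{M1} = (x - 4)^2(x + 4)^2, χ_{M2} = (x - 4)^2(x + 4)^2, χ_{M3} = (x - 4)^2(x + 4)^2, χ_{M4} = (x - 4)^2(x + 4)^2, χ_{M5} = (x - 2)^3(x + 3).

{M1, M2, M3}: invariant factors x + 4, (x - 4)^2(x + 4).

{M4}: invariant factors (x - 4)^2(x + 4)^2.

{M5}: invariant factors (x - 2)^3(x + 3).

Matrices are similar if and only if their invariant-factor lists agree; the partition into similarity classes is {M1, M2, M3}, {M4}, {M5}.

3 classes: {M1, M2, M3}, {M4}, {M5}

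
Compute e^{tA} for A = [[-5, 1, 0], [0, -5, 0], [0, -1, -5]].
A has Jordan form J = [[-5, 1, 0], [0, -5, 0], [0, 0, -5]] with A = PJP^{-1}, so e^{tA} = P e^{tJ} P^{-1}.

For a Jordan block J_k(λ), e^{tJ_k(λ)} = e^{λt} · (I + tN + t^2 N^2/2! + ... + t^{k-1} N^{k-1}/(k-1)!) where N is the nilpotent superdiagonal part.

Assembling the blocks and conjugating back gives the entries of e^{tA} as shown above.

e^{tA} = [[e^{-5*t}, t*e^{-5*t}, 0], [0, e^{-5*t}, 0], [0, -t*e^{-5*t}, e^{-5*t}]]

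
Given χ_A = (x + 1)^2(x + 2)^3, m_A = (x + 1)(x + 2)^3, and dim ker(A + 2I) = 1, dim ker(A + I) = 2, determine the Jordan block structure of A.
Jordan blocks: (-2, 3), (-1, 1), (-1, 1)

λ = -2: algebraic multiplicity 3 (exponent in χ_A), largest block size 3 (exponent in m_A), 1 block (geometric multiplicity). This forces block sizes [3].
λ = -1: algebraic multiplicity 2 (exponent in χ_A), largest block size 1 (exponent in m_A), 2 blocks (geometric multiplicity). These force block sizes [1, 1].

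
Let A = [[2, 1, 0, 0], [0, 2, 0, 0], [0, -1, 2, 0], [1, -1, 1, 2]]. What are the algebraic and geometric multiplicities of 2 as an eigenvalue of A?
The characteristic polynomial is (x - 2)^4, so the factor x - 2 appears with exponent 4: the algebraic multiplicity is 4.

rank(A - 2I) = 2, so the eigenspace has dimension 4 - 2 = 2: the geometric multiplicity is 2.

Since 2 < 4, A is not diagonalizable.

algebraic multiplicity 4, geometric multiplicity 2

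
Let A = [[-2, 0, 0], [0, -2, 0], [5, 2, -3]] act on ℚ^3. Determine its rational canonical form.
The invariant factors of A (the non-unit diagonal entries of the Smith normal form of xI - A over ℚ[x]) are x + 2, (x + 2)(x + 3), each dividing the next. The characteristic polynomial is their product, (x + 2)^2(x + 3).

The rational canonical form is the block-diagonal matrix of companion matrices C(f_i):
R = [[-2, 0, 0], [0, 0, -6], [0, 1, -5]].

R = [[-2, 0, 0], [0, 0, -6], [0, 1, -5]]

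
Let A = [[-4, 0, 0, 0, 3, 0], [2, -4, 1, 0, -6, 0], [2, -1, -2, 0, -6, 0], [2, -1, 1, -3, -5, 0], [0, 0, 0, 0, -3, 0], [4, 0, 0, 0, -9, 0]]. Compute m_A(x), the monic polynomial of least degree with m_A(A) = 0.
m_A(x) = x(x + 3)^2(x + 4)

The characteristic polynomial factors as x(x + 3)^4(x + 4). The minimal polynomial is ∏(x - λ)^{k_λ} where k_λ is the size of the largest Jordan block at λ.

For λ = -4: rank(A + 4I) = 5, and the largest Jordan block has size 1 (the smallest k with rank((A + 4I)^k) = rank((A + 4I)^(k+1))).
For λ = -3: rank(A + 3I) = 4, and the largest Jordan block has size 2 (the smallest k with rank((A + 3I)^k) = rank((A + 3I)^(k+1))).
For λ = 0: rank(A) = 5, and the largest Jordan block has size 1 (the smallest k with rank(A^k) = rank(A^(k+1))).

So m_A(x) = x(x + 3)^2(x + 4).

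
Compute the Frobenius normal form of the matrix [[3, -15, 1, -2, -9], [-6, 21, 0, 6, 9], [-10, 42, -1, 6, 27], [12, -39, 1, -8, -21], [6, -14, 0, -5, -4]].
The invariant factors of A (the non-unit diagonal entries of the Smith normal form of xI - A over ℚ[x]) are x - 3, (x - 3)^3(x + 1), each dividing the next. The characteristic polynomial is their product, (x - 3)^4(x + 1).

The rational canonical form is the block-diagonal matrix of companion matrices C(f_i):
R = [[3, 0, 0, 0, 0], [0, 0, 0, 0, 27], [0, 1, 0, 0, 0], [0, 0, 1, 0, -18], [0, 0, 0, 1, 8]].

R = [[3, 0, 0, 0, 0], [0, 0, 0, 0, 27], [0, 1, 0, 0, 0], [0, 0, 1, 0, -18], [0, 0, 0, 1, 8]]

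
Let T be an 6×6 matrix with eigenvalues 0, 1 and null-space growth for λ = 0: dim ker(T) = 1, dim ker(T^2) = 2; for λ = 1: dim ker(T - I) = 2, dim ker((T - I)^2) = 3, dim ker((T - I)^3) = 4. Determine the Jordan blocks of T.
λ = 0: successive nullity increments [1, 1] count blocks of size ≥ k; block sizes are [2].
λ = 1: successive nullity increments [2, 1, 1] count blocks of size ≥ k; block sizes are [3, 1].

Jordan blocks: (0, 2), (1, 3), (1, 1)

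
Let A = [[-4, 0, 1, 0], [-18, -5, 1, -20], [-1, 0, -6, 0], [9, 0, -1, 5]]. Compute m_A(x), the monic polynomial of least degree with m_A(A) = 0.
The characteristic polynomial factors as (x - 5)(x + 5)^3. The minimal polynomial is ∏(x - λ)^{k_λ} where k_λ is the size of the largest Jordan block at λ.

For λ = -5: rank(A + 5I) = 3, and the largest Jordan block has size 3 (the smallest k with rank((A + 5I)^k) = rank((A + 5I)^(k+1))).
For λ = 5: rank(A - 5I) = 3, and the largest Jordan block has size 1 (the smallest k with rank((A - 5I)^k) = rank((A - 5I)^(k+1))).

So m_A(x) = (x - 5)(x + 5)^3.

m_A(x) = (x - 5)(x + 5)^3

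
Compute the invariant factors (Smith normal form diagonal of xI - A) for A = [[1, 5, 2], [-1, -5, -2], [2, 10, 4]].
The Jordan structure of A has elementary divisors x^2, x. Arranging the block sizes at each eigenvalue in decreasing order and taking row products gives the invariant factors.

Invariant factors (smallest first, each dividing the next): x, x^2.

Check: the last factor x^2 is the minimal polynomial, and the product x^3 is the characteristic polynomial.

x, x^2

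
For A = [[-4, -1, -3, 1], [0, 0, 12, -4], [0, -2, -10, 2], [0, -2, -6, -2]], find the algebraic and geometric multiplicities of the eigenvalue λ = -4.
algebraic multiplicity 4, geometric multiplicity 3

The characteristic polynomial is (x + 4)^4, so the factor x + 4 appears with exponent 4: the algebraic multiplicity is 4.

rank(A + 4I) = 1, so the eigenspace has dimension 4 - 1 = 3: the geometric multiplicity is 3.

Since 3 < 4, A is not diagonalizable.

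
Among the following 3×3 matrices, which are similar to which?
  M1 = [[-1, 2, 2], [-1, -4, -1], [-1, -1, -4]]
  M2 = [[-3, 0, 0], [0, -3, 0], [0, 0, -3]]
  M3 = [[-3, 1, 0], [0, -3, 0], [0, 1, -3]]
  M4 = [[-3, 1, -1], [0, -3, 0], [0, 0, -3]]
2 classes: {M1, M3, M4}, {M2}

Characteristic polynomials: χ_{M1} = (x + 3)^3, χ_{M2} = (x + 3)^3, χ_{M3} = (x + 3)^3, χ_{M4} = (x + 3)^3.

{M1, M3, M4}: invariant factors x + 3, (x + 3)^2.

{M2}: invariant factors x + 3, x + 3, x + 3.

Matrices are similar if and only if their invariant-factor lists agree; the partition into similarity classes is {M1, M3, M4}, {M2}.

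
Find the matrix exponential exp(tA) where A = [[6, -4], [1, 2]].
A has Jordan form J = [[4, 1], [0, 4]] with A = PJP^{-1}, so e^{tA} = P e^{tJ} P^{-1}.

For a Jordan block J_k(λ), e^{tJ_k(λ)} = e^{λt} · (I + tN + t^2 N^2/2! + ... + t^{k-1} N^{k-1}/(k-1)!) where N is the nilpotent superdiagonal part.

Assembling the blocks and conjugating back gives the entries of e^{tA} as shown above.

e^{tA} = [[(2*t + 1)*e^{4*t}, -4*t*e^{4*t}], [t*e^{4*t}, (1 - 2*t)*e^{4*t}]]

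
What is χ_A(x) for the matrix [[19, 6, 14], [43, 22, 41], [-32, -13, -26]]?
χ_A(x) = (x - 5)^3

xI - A = [[x - 19, -6, -14], [-43, x - 22, -41], [32, 13, x + 26]].

Expanding det(xI - A) along the first row:
det(xI - A) = + (x - 19)·det([[x - 22, -41], [13, x + 26]]) - (-6)·det([[-43, -41], [32, x + 26]]) + (-14)·det([[-43, x - 22], [32, 13]]).

Evaluating gives χ_A(x) = x^3 - 15x^2 + 75x - 125 = (x - 5)^3.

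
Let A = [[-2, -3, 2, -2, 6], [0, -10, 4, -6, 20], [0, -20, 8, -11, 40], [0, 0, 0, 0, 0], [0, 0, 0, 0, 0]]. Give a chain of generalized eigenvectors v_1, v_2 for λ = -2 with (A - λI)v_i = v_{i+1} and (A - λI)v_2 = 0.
v_1 = [[1, 1, 2, 0, 0]]^T, v_2 = [[1, 0, 0, 0, 0]]^T

We seek v_1 ∈ ker((A + 2I)^2) \ ker(A + 2I), then set v_{i+1} = (A + 2I) v_i.

One such chain is v_1 = [[1, 1, 2, 0, 0]]^T, v_2 = [[1, 0, 0, 0, 0]]^T. Check: (A + 2I) v_2 = [[0, 0, 0, 0, 0]]^T = 0.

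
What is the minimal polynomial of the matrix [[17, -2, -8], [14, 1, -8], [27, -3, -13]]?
m_A(x) = (x - 3)^2(x + 1)

The characteristic polynomial factors as (x - 3)^2(x + 1). The minimal polynomial is ∏(x - λ)^{k_λ} where k_λ is the size of the largest Jordan block at λ.

For λ = -1: rank(A + I) = 2, and the largest Jordan block has size 1 (the smallest k with rank((A + I)^k) = rank((A + I)^(k+1))).
For λ = 3: rank(A - 3I) = 2, and the largest Jordan block has size 2 (the smallest k with rank((A - 3I)^k) = rank((A - 3I)^(k+1))).

So m_A(x) = (x - 3)^2(x + 1).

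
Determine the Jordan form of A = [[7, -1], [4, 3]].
J = [[5, 1], [0, 5]]

The characteristic polynomial is det(xI - A) = (x - 5)^2, so the eigenvalues are 5 (algebraic multiplicity 2).

For λ = 5: rank(A - 5I) = 1, rank((A - 5I)^2) = 0. The eigenspace has dimension 2 - 1 = 1, so there is 1 Jordan block; the rank sequence gives block sizes [2].

Assembling the blocks gives the Jordan form J above.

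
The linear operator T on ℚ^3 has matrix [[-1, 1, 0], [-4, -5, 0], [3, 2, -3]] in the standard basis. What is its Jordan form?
J = [[-3, 1, 0], [0, -3, 1], [0, 0, -3]]

The characteristic polynomial is det(xI - A) = (x + 3)^3, so the eigenvalues are -3 (algebraic multiplicity 3).

For λ = -3: rank(A + 3I) = 2, rank((A + 3I)^2) = 1, rank((A + 3I)^3) = 0. The eigenspace has dimension 3 - 2 = 1, so there is 1 Jordan block; the rank sequence gives block sizes [3].

Assembling the blocks gives the Jordan form J above.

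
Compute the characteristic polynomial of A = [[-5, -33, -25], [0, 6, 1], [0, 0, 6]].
χ_A(x) = (x - 6)^2(x + 5)

xI - A = [[x + 5, 33, 25], [0, x - 6, -1], [0, 0, x - 6]].

Expanding det(xI - A) along the first row:
det(xI - A) = + (x + 5)·det([[x - 6, -1], [0, x - 6]]) - (33)·det([[0, -1], [0, x - 6]]) + (25)·det([[0, x - 6], [0, 0]]).

Evaluating gives χ_A(x) = x^3 - 7x^2 - 24x + 180 = (x - 6)^2(x + 5).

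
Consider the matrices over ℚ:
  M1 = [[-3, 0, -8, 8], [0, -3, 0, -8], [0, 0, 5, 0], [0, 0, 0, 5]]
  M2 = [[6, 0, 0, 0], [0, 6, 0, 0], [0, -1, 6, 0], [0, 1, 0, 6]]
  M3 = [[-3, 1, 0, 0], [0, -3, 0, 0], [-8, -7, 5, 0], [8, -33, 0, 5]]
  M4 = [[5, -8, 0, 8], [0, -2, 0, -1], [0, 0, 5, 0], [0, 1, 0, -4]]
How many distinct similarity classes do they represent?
Characteristic polynomials: χ_{M1} = (x - 5)^2(x + 3)^2, χ_{M2} = (x - 6)^4, χ_{M3} = (x - 5)^2(x + 3)^2, χ_{M4} = (x - 5)^2(x + 3)^2.

{M1}: invariant factors (x - 5)(x + 3), (x - 5)(x + 3).

{M2}: invariant factors x - 6, x - 6, (x - 6)^2.

{M3, M4}: invariant factors x - 5, (x - 5)(x + 3)^2.

Matrices are similar if and only if their invariant-factor lists agree; the partition into similarity classes is {M1}, {M2}, {M3, M4}.

3 classes: {M1}, {M2}, {M3, M4}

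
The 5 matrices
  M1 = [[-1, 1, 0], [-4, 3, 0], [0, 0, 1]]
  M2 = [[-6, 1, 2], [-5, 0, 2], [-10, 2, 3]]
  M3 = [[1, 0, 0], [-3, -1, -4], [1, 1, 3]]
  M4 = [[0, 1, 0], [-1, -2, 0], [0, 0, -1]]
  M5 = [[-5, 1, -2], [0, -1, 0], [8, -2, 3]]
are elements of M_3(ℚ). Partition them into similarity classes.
Characteristic polynomials: χ_{M1} = (x - 1)^3, χ_{M2} = (x + 1)^3, χ_{M3} = (x - 1)^3, χ_{M4} = (x + 1)^3, χ_{M5} = (x + 1)^3.

{M1}: invariant factors x - 1, (x - 1)^2.

{M2, M4, M5}: invariant factors x + 1, (x + 1)^2.

{M3}: invariant factors (x - 1)^3.

Matrices are similar if and only if their invariant-factor lists agree; the partition into similarity classes is {M1}, {M2, M4, M5}, {M3}.

3 classes: {M1}, {M2, M4, M5}, {M3}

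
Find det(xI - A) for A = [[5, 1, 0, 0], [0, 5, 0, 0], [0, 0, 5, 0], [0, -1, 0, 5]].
xI - A = [[x - 5, -1, 0, 0], [0, x - 5, 0, 0], [0, 0, x - 5, 0], [0, 1, 0, x - 5]].

Expanding det(xI - A) along the first row:
det(xI - A) = + (x - 5)·det([[x - 5, 0, 0], [0, x - 5, 0], [1, 0, x - 5]]) - (-1)·det([[0, 0, 0], [0, x - 5, 0], [0, 0, x - 5]]) + (0)·det([[0, x - 5, 0], [0, 0, 0], [0, 1, x - 5]]) - (0)·det([[0, x - 5, 0], [0, 0, x - 5], [0, 1, 0]]).

Evaluating gives χ_A(x) = x^4 - 20x^3 + 150x^2 - 500x + 625 = (x - 5)^4.

χ_A(x) = (x - 5)^4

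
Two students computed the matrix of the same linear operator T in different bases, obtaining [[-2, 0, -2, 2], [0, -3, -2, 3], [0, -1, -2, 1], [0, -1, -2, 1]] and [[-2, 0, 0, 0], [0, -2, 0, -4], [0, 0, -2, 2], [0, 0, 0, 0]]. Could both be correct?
Both have characteristic polynomial x(x + 2)^3, but the minimal polynomial of A is x(x + 2)^2 while the minimal polynomial of B is x(x + 2). The minimal polynomial is a similarity invariant, so A and B are not similar.

No.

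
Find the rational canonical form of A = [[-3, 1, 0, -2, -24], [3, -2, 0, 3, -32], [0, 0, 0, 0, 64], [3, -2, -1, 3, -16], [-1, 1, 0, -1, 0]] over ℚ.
The invariant factors of A (the non-unit diagonal entries of the Smith normal form of xI - A over ℚ[x]) are (x - 2)^2(x + 4)(x^2 + 2x + 4), each dividing the next. The characteristic polynomial is their product, (x - 2)^2(x + 4)(x^2 + 2x + 4).

The rational canonical form is the block-diagonal matrix of companion matrices C(f_i):
R = [[0, 0, 0, 0, -64], [1, 0, 0, 0, 16], [0, 1, 0, 0, 8], [0, 0, 1, 0, 8], [0, 0, 0, 1, -2]].

Note the characteristic polynomial does not split into linear factors over ℚ, so A has no Jordan form over ℚ; the rational canonical form exists over any field.

R = [[0, 0, 0, 0, -64], [1, 0, 0, 0, 16], [0, 1, 0, 0, 8], [0, 0, 1, 0, 8], [0, 0, 0, 1, -2]]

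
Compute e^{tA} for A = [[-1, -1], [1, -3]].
A has Jordan form J = [[-2, 1], [0, -2]] with A = PJP^{-1}, so e^{tA} = P e^{tJ} P^{-1}.

For a Jordan block J_k(λ), e^{tJ_k(λ)} = e^{λt} · (I + tN + t^2 N^2/2! + ... + t^{k-1} N^{k-1}/(k-1)!) where N is the nilpotent superdiagonal part.

Assembling the blocks and conjugating back gives the entries of e^{tA} as shown above.

e^{tA} = [[(t + 1)*e^{-2*t}, -t*e^{-2*t}], [t*e^{-2*t}, (1 - t)*e^{-2*t}]]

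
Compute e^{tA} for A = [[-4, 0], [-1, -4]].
e^{tA} = [[e^{-4*t}, 0], [-t*e^{-4*t}, e^{-4*t}]]

A has Jordan form J = [[-4, 1], [0, -4]] with A = PJP^{-1}, so e^{tA} = P e^{tJ} P^{-1}.

For a Jordan block J_k(λ), e^{tJ_k(λ)} = e^{λt} · (I + tN + t^2 N^2/2! + ... + t^{k-1} N^{k-1}/(k-1)!) where N is the nilpotent superdiagonal part.

Assembling the blocks and conjugating back gives the entries of e^{tA} as shown above.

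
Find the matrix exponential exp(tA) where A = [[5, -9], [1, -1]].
A has Jordan form J = [[2, 1], [0, 2]] with A = PJP^{-1}, so e^{tA} = P e^{tJ} P^{-1}.

For a Jordan block J_k(λ), e^{tJ_k(λ)} = e^{λt} · (I + tN + t^2 N^2/2! + ... + t^{k-1} N^{k-1}/(k-1)!) where N is the nilpotent superdiagonal part.

Assembling the blocks and conjugating back gives the entries of e^{tA} as shown above.

e^{tA} = [[(3*t + 1)*e^{2*t}, -9*t*e^{2*t}], [t*e^{2*t}, (1 - 3*t)*e^{2*t}]]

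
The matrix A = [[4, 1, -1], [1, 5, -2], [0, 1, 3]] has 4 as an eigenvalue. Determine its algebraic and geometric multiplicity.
The characteristic polynomial is (x - 4)^3, so the factor x - 4 appears with exponent 3: the algebraic multiplicity is 3.

rank(A - 4I) = 2, so the eigenspace has dimension 3 - 2 = 1: the geometric multiplicity is 1.

Since 1 < 3, A is not diagonalizable.

algebraic multiplicity 3, geometric multiplicity 1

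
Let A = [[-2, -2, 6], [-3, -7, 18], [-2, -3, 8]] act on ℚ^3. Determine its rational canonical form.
R = [[0, 0, -2], [1, 0, -2], [0, 1, -1]]

The invariant factors of A (the non-unit diagonal entries of the Smith normal form of xI - A over ℚ[x]) are (x + 1)(x^2 + 2), each dividing the next. The characteristic polynomial is their product, (x + 1)(x^2 + 2).

The rational canonical form is the block-diagonal matrix of companion matrices C(f_i):
R = [[0, 0, -2], [1, 0, -2], [0, 1, -1]].

Note the characteristic polynomial does not split into linear factors over ℚ, so A has no Jordan form over ℚ; the rational canonical form exists over any field.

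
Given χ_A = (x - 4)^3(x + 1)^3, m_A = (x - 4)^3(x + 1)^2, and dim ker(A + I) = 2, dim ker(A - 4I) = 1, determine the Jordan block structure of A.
Jordan blocks: (-1, 2), (-1, 1), (4, 3)

λ = -1: algebraic multiplicity 3 (exponent in χ_A), largest block size 2 (exponent in m_A), 2 blocks (geometric multiplicity). These force block sizes [2, 1].
λ = 4: algebraic multiplicity 3 (exponent in χ_A), largest block size 3 (exponent in m_A), 1 block (geometric multiplicity). This forces block sizes [3].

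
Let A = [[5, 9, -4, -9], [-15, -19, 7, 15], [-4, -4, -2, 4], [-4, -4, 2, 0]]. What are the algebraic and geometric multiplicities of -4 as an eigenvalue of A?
The characteristic polynomial is (x + 4)^4, so the factor x + 4 appears with exponent 4: the algebraic multiplicity is 4.

rank(A + 4I) = 2, so the eigenspace has dimension 4 - 2 = 2: the geometric multiplicity is 2.

Since 2 < 4, A is not diagonalizable.

algebraic multiplicity 4, geometric multiplicity 2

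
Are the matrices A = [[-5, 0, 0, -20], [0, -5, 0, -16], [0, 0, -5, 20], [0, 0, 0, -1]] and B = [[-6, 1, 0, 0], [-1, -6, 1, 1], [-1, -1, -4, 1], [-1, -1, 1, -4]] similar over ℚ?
trace(A) = -16 but trace(B) = -20. The trace is a similarity invariant, so A and B are not similar.

No.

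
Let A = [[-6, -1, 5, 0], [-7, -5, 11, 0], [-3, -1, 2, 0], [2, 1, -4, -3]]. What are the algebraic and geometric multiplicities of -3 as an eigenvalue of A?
The characteristic polynomial is (x + 3)^4, so the factor x + 3 appears with exponent 4: the algebraic multiplicity is 4.

rank(A + 3I) = 2, so the eigenspace has dimension 4 - 2 = 2: the geometric multiplicity is 2.

Since 2 < 4, A is not diagonalizable.

algebraic multiplicity 4, geometric multiplicity 2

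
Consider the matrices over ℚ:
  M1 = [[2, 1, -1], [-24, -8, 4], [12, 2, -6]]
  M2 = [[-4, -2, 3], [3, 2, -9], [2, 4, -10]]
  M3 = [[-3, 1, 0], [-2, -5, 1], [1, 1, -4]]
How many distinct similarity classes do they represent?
Characteristic polynomials: χ_{M1} = (x + 4)^3, χ_{M2} = (x + 4)^3, χ_{M3} = (x + 4)^3.

{M1}: invariant factors x + 4, (x + 4)^2.

{M2, M3}: invariant factors (x + 4)^3.

Matrices are similar if and only if their invariant-factor lists agree; the partition into similarity classes is {M1}, {M2, M3}.

2 classes: {M1}, {M2, M3}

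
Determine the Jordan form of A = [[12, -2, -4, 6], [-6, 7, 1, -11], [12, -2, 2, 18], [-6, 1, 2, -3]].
J = [[0, 0, 0, 0], [0, 6, 1, 0], [0, 0, 6, 1], [0, 0, 0, 6]]

The characteristic polynomial is det(xI - A) = x(x - 6)^3, so the eigenvalues are 0 (algebraic multiplicity 1), 6 (algebraic multiplicity 3).

For λ = 0: algebraic multiplicity 1 gives one 1×1 block.

For λ = 6: rank(A - 6I) = 3, rank((A - 6I)^2) = 2, rank((A - 6I)^3) = 1. The eigenspace has dimension 4 - 3 = 1, so there is 1 Jordan block; the rank sequence gives block sizes [3].

Assembling the blocks gives the Jordan form J above.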